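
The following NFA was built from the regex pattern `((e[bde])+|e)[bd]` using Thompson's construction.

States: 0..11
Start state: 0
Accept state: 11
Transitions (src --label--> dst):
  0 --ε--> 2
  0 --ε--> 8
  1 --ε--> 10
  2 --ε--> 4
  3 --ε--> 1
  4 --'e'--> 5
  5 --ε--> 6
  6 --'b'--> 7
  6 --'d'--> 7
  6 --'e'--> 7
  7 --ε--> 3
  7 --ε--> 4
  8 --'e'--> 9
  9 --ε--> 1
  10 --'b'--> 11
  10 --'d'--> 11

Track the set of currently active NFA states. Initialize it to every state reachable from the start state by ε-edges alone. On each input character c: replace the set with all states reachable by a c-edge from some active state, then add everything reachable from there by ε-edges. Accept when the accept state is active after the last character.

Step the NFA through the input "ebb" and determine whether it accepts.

Answer: ACCEPT

Trace:
initial (ε-close {0}): {0,2,4,8}
'e' @ 1: {1,5,6,9,10}
'b' @ 2: {1,3,4,7,10,11}  ✓accept
'b' @ 3: {11}  ✓accept
after full input: {11}  (accept=11 in)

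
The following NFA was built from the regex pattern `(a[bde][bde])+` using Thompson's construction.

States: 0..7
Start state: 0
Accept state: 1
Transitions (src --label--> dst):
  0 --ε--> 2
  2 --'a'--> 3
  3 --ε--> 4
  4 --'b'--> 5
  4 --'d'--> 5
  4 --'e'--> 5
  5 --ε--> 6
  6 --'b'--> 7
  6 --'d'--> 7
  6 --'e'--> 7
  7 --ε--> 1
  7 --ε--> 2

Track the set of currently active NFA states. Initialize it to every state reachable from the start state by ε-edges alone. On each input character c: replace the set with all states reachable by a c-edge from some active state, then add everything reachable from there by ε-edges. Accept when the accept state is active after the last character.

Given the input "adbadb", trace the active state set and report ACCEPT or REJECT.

Answer: ACCEPT

Trace:
S₀ = ε-closure({0}) = {0,2}
'a' @ 1: {3,4}
'd' @ 2: {5,6}
'b' @ 3: {1,2,7}  [accepting]
'a' @ 4: {3,4}
'd' @ 5: {5,6}
'b' @ 6: {1,2,7}  [accepting]
final: {1,2,7}; accept 1 in set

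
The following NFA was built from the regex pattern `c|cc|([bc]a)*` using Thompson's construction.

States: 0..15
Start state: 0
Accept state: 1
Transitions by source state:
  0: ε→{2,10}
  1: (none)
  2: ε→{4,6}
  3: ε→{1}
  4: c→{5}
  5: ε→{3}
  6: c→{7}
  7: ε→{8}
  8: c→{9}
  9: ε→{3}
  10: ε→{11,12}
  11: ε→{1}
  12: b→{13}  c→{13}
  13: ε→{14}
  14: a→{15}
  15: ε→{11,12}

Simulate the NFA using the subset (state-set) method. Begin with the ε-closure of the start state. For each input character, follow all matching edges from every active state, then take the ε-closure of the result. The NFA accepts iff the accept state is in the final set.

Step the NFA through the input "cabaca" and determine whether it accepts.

Answer: ACCEPT

Steps:
initial (ε-close {0}): {0,1,2,4,6,10,11,12}
'c' @ 1: {1,3,5,7,8,13,14}  [accepting]
'a' @ 2: {1,11,12,15}  [accepting]
'b' @ 3: {13,14}
'a' @ 4: {1,11,12,15}  [accepting]
'c' @ 5: {13,14}
'a' @ 6: {1,11,12,15}  [accepting]
after full input: {1,11,12,15}  (accept=1 in)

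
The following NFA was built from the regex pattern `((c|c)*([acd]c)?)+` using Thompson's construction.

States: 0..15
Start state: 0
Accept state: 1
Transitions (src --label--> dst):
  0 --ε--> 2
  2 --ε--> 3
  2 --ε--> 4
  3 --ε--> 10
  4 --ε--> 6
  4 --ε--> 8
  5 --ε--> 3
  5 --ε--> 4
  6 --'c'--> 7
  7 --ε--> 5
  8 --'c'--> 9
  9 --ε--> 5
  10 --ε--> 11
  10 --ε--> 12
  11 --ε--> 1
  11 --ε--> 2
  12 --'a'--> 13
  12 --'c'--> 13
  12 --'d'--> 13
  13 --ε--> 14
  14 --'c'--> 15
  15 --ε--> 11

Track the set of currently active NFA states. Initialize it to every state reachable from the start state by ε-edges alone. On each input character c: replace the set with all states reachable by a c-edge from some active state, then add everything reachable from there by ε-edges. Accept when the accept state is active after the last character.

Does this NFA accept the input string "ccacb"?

S₀ = ε-closure({0}) = {0,1,2,3,4,6,8,10,11,12}
'c' @ 1: {1,2,3,4,5,6,7,8,9,10,11,12,13,14}  [accepting]
'c' @ 2: {1,2,3,4,5,6,7,8,9,10,11,12,13,14,15}  [accepting]
'a' @ 3: {13,14}
'c' @ 4: {1,2,3,4,6,8,10,11,12,15}  [accepting]
'b' @ 5: {}  — no active states
final: {}; accept 1 not in set

Answer: REJECT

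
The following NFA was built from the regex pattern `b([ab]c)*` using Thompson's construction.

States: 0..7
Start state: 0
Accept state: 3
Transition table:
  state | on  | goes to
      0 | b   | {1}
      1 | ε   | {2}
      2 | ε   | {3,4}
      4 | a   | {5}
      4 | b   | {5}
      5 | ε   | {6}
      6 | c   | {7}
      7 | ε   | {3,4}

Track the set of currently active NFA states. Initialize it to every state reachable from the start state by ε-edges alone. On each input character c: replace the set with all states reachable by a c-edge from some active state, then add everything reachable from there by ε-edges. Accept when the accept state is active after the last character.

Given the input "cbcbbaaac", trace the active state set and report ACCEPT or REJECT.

initial (ε-close {0}): {0}
'c' @ 1: {}  — no active states
rest 'bcbbaaac' ignored (set empty)
final: {}; accept 3 not in set

Answer: REJECT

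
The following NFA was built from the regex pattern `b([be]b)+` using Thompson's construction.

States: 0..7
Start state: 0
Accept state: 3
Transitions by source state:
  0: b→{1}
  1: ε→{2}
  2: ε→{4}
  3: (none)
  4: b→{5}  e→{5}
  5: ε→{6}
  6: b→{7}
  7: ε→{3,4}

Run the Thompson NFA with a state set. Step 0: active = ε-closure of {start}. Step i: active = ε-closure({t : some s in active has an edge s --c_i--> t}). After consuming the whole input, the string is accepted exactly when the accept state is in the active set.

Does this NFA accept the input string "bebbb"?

Answer: ACCEPT

Steps:
start: ε-closure({0}) = {0}
'b' @ 1: {1,2,4}
'e' @ 2: {5,6}
'b' @ 3: {3,4,7}  ✓accept
'b' @ 4: {5,6}
'b' @ 5: {3,4,7}  ✓accept
after full input: {3,4,7}  (accept=3 in)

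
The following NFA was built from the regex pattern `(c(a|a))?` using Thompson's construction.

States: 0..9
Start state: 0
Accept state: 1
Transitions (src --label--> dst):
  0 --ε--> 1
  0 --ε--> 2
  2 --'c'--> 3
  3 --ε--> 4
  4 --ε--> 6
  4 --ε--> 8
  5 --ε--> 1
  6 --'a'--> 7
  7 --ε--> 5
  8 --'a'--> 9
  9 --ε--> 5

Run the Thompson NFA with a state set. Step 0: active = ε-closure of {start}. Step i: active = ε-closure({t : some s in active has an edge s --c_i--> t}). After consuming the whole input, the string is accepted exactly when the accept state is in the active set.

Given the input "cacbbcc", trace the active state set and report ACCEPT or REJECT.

S₀ = ε-closure({0}) = {0,1,2}
'c' @ 1: {3,4,6,8}
'a' @ 2: {1,5,7,9}  [accepting]
'c' @ 3: {}  — dead — no transitions
rest 'bbcc' ignored (set empty)
final: {}; accept 1 not in set

Answer: REJECT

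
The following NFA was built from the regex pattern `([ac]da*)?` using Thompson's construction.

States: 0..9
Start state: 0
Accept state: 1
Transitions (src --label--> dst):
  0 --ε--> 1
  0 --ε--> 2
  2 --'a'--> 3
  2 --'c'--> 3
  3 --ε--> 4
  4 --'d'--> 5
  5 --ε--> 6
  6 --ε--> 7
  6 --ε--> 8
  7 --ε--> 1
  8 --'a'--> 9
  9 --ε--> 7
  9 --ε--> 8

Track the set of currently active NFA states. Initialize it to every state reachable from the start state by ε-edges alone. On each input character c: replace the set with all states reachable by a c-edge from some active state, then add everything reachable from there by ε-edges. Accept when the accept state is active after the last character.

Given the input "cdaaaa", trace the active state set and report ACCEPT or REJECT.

start: ε-closure({0}) = {0,1,2}
'c' @ 1: {3,4}
'd' @ 2: {1,5,6,7,8}  [accepting]
'a' @ 3: {1,7,8,9}  [accepting]
'a' @ 4: {1,7,8,9}  [accepting]
'a' @ 5: {1,7,8,9}  [accepting]
'a' @ 6: {1,7,8,9}  [accepting]
end set {1,7,8,9} — state 1 in

Answer: ACCEPT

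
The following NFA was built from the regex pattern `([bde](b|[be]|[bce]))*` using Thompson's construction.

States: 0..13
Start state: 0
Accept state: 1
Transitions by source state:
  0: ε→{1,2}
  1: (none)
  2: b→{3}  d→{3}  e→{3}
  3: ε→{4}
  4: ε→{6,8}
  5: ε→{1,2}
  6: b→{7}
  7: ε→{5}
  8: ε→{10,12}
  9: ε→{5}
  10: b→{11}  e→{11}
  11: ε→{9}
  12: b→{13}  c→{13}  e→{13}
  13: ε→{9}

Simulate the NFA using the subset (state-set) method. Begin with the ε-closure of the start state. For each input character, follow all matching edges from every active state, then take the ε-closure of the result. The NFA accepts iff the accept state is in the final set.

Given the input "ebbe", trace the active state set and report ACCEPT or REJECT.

Answer: ACCEPT

Steps:
start: ε-closure({0}) = {0,1,2}
'e' @ 1: {3,4,6,8,10,12}
'b' @ 2: {1,2,5,7,9,11,13}  (accept∈set)
'b' @ 3: {3,4,6,8,10,12}
'e' @ 4: {1,2,5,9,11,13}  (accept∈set)
after full input: {1,2,5,9,11,13}  (accept=1 in)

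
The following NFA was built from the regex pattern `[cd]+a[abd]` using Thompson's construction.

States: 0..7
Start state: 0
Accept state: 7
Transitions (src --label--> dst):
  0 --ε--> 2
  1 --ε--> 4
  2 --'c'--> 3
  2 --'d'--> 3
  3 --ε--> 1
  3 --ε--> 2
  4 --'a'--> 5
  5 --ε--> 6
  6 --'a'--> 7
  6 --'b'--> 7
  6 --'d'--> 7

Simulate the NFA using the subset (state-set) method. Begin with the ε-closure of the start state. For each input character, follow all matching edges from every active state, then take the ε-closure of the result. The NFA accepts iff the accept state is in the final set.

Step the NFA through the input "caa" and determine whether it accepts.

start: ε-closure({0}) = {0,2}
'c' @ 1: {1,2,3,4}
'a' @ 2: {5,6}
'a' @ 3: {7}  [accepting]
final: {7}; accept 7 in set

Answer: ACCEPT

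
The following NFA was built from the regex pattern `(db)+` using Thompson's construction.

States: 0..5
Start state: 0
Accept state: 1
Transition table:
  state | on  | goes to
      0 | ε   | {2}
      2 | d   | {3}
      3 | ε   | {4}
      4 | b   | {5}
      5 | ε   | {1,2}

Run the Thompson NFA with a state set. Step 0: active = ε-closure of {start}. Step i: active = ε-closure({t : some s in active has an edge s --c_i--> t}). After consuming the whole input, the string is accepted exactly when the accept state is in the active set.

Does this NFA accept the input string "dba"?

Answer: REJECT

Trace:
start: ε-closure({0}) = {0,2}
'd' @ 1: {3,4}
'b' @ 2: {1,2,5}  (accept∈set)
'a' @ 3: {}  — no active states
final: {}; accept 1 not in set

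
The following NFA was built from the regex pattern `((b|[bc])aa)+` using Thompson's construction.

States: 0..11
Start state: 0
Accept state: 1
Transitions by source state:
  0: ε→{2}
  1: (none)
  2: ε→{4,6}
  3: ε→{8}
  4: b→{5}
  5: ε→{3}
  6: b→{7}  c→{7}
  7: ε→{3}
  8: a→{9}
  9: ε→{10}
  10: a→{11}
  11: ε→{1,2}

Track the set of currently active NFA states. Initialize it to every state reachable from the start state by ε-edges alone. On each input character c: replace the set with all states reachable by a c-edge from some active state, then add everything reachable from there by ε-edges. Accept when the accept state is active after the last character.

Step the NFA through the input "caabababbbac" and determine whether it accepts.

Answer: REJECT

Steps:
initial (ε-close {0}): {0,2,4,6}
'c' @ 1: {3,7,8}
'a' @ 2: {9,10}
'a' @ 3: {1,2,4,6,11}  (accept∈set)
'b' @ 4: {3,5,7,8}
'a' @ 5: {9,10}
'b' @ 6: {}  — state set empty
rest 'abbbac' ignored (set empty)
after full input: {}  (accept=1 not in)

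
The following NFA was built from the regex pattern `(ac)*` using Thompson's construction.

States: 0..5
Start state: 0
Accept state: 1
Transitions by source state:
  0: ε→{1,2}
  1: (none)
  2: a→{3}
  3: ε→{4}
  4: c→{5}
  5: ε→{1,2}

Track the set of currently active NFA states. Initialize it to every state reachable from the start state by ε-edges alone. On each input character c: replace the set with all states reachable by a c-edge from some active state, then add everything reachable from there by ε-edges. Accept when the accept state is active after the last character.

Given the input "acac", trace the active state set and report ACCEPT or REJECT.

Answer: ACCEPT

Steps:
start: ε-closure({0}) = {0,1,2}
'a' @ 1: {3,4}
'c' @ 2: {1,2,5}  [accepting]
'a' @ 3: {3,4}
'c' @ 4: {1,2,5}  [accepting]
after full input: {1,2,5}  (accept=1 in)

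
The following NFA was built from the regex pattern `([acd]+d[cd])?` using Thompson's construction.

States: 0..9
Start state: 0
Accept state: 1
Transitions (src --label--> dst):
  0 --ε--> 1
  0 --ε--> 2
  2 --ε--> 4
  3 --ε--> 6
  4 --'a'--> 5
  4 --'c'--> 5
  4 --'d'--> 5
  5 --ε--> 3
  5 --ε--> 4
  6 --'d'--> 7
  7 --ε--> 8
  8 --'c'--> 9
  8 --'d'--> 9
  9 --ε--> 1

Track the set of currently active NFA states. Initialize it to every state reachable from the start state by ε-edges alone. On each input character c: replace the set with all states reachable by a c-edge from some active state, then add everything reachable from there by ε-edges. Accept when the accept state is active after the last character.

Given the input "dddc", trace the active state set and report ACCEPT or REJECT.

Answer: ACCEPT

Steps:
S₀ = ε-closure({0}) = {0,1,2,4}
'd' @ 1: {3,4,5,6}
'd' @ 2: {3,4,5,6,7,8}
'd' @ 3: {1,3,4,5,6,7,8,9}  ✓accept
'c' @ 4: {1,3,4,5,6,9}  ✓accept
final: {1,3,4,5,6,9}; accept 1 in set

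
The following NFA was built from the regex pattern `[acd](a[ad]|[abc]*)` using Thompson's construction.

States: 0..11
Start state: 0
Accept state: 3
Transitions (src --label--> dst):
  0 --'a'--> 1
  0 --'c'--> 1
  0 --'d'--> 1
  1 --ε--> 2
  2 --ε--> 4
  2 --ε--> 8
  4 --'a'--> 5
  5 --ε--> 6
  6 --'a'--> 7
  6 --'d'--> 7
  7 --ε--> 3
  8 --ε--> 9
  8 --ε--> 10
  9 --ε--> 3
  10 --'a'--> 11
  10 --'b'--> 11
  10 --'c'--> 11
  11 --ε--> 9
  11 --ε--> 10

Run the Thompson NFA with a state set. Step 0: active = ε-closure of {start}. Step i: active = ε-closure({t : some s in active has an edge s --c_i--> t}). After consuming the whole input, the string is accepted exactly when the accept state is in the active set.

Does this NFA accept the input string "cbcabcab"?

Answer: ACCEPT

Derivation:
S₀ = ε-closure({0}) = {0}
'c' @ 1: {1,2,3,4,8,9,10}  (accept∈set)
'b' @ 2: {3,9,10,11}  (accept∈set)
'c' @ 3: {3,9,10,11}  (accept∈set)
'a' @ 4: {3,9,10,11}  (accept∈set)
'b' @ 5: {3,9,10,11}  (accept∈set)
'c' @ 6: {3,9,10,11}  (accept∈set)
'a' @ 7: {3,9,10,11}  (accept∈set)
'b' @ 8: {3,9,10,11}  (accept∈set)
after full input: {3,9,10,11}  (accept=3 in)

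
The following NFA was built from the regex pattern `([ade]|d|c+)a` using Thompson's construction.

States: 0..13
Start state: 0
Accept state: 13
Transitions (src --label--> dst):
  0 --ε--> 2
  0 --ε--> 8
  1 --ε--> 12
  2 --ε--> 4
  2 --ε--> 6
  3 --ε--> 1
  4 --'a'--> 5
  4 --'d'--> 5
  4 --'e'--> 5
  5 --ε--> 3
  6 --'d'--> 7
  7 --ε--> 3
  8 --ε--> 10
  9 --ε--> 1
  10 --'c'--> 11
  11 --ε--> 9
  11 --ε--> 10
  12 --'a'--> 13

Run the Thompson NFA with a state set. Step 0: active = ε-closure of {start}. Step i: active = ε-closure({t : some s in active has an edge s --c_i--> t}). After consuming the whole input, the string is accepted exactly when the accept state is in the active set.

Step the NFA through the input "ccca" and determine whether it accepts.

Answer: ACCEPT

Trace:
S₀ = ε-closure({0}) = {0,2,4,6,8,10}
'c' @ 1: {1,9,10,11,12}
'c' @ 2: {1,9,10,11,12}
'c' @ 3: {1,9,10,11,12}
'a' @ 4: {13}  [accepting]
final: {13}; accept 13 in set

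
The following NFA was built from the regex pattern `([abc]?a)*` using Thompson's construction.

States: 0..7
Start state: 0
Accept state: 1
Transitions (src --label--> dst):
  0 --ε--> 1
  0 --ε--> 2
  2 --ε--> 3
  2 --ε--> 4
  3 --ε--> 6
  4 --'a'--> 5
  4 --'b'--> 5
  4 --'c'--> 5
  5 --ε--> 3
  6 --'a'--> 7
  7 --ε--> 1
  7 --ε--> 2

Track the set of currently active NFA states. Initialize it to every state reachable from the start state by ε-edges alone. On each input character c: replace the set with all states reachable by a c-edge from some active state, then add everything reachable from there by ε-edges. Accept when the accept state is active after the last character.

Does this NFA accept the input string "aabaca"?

S₀ = ε-closure({0}) = {0,1,2,3,4,6}
'a' @ 1: {1,2,3,4,5,6,7}  [accepting]
'a' @ 2: {1,2,3,4,5,6,7}  [accepting]
'b' @ 3: {3,5,6}
'a' @ 4: {1,2,3,4,6,7}  [accepting]
'c' @ 5: {3,5,6}
'a' @ 6: {1,2,3,4,6,7}  [accepting]
end set {1,2,3,4,6,7} — state 1 in

Answer: ACCEPT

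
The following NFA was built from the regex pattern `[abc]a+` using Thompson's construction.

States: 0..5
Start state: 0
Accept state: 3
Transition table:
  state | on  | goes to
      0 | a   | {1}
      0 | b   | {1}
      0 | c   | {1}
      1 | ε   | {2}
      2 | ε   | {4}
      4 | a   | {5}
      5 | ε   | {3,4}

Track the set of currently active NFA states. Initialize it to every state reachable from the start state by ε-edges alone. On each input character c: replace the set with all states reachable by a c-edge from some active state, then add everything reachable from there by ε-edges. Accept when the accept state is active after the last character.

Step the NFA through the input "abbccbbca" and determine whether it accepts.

Answer: REJECT

Steps:
initial (ε-close {0}): {0}
'a' @ 1: {1,2,4}
'b' @ 2: {}  — state set empty
rest 'bccbbca' ignored (set empty)
end set {} — state 3 not in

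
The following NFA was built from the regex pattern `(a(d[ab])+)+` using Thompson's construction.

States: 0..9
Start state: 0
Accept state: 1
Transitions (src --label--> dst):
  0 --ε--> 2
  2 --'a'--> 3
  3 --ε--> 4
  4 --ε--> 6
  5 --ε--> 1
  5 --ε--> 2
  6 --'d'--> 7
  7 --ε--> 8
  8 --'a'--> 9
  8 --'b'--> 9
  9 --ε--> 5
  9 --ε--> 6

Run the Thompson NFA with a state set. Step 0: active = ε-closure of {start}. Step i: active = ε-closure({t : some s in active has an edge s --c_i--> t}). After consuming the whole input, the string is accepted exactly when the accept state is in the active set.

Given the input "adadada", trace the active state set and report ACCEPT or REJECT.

Answer: ACCEPT

Steps:
initial (ε-close {0}): {0,2}
'a' @ 1: {3,4,6}
'd' @ 2: {7,8}
'a' @ 3: {1,2,5,6,9}  [accepting]
'd' @ 4: {7,8}
'a' @ 5: {1,2,5,6,9}  [accepting]
'd' @ 6: {7,8}
'a' @ 7: {1,2,5,6,9}  [accepting]
after full input: {1,2,5,6,9}  (accept=1 in)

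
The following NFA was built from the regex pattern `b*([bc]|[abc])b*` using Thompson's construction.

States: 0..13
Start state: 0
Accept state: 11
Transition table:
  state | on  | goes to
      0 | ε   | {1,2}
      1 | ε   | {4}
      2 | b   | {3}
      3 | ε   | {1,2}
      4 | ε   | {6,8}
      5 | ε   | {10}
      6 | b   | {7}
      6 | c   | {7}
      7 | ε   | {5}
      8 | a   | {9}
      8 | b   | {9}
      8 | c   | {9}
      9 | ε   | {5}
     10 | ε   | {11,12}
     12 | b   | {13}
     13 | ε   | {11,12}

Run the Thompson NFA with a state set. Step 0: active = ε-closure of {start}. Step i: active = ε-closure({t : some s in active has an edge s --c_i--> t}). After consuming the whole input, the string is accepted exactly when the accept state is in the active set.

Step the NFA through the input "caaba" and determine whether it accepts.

S₀ = ε-closure({0}) = {0,1,2,4,6,8}
'c' @ 1: {5,7,9,10,11,12}  (accept∈set)
'a' @ 2: {}  — no active states
rest 'aba' ignored (set empty)
final: {}; accept 11 not in set

Answer: REJECT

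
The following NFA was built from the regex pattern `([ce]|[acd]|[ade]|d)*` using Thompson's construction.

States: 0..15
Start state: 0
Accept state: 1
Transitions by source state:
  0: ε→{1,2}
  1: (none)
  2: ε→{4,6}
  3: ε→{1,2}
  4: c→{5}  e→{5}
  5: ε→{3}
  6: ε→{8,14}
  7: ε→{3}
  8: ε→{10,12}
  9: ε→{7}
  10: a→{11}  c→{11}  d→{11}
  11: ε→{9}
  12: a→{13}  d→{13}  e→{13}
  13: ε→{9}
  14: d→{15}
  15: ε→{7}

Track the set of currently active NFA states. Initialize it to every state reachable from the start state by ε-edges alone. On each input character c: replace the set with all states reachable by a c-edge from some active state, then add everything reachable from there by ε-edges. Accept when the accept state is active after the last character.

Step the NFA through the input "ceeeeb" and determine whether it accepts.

Answer: REJECT

Steps:
initial (ε-close {0}): {0,1,2,4,6,8,10,12,14}
'c' @ 1: {1,2,3,4,5,6,7,8,9,10,11,12,14}  [accepting]
'e' @ 2: {1,2,3,4,5,6,7,8,9,10,12,13,14}  [accepting]
'e' @ 3: {1,2,3,4,5,6,7,8,9,10,12,13,14}  [accepting]
'e' @ 4: {1,2,3,4,5,6,7,8,9,10,12,13,14}  [accepting]
'e' @ 5: {1,2,3,4,5,6,7,8,9,10,12,13,14}  [accepting]
'b' @ 6: {}  — state set empty
end set {} — state 1 not in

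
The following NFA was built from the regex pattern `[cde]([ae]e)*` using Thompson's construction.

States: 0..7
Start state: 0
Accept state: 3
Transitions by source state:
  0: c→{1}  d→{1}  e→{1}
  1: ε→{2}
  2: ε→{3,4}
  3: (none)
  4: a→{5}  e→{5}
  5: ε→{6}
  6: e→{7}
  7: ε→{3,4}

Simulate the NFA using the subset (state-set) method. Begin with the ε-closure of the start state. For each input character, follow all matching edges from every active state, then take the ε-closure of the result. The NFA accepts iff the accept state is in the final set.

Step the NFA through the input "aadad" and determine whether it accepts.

S₀ = ε-closure({0}) = {0}
'a' @ 1: {}  — state set empty
rest 'adad' ignored (set empty)
final: {}; accept 3 not in set

Answer: REJECT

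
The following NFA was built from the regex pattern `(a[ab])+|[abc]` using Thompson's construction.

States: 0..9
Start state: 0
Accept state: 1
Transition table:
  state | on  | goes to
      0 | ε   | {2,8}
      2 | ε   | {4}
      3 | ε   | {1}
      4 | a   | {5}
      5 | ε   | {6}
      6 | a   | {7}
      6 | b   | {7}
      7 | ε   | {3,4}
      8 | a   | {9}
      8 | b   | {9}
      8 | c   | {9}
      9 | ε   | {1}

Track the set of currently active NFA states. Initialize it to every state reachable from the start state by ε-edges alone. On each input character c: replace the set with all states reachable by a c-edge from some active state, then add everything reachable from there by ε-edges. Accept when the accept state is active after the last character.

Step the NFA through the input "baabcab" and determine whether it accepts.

start: ε-closure({0}) = {0,2,4,8}
'b' @ 1: {1,9}  (accept∈set)
'a' @ 2: {}  — no active states
rest 'abcab' ignored (set empty)
end set {} — state 1 not in

Answer: REJECT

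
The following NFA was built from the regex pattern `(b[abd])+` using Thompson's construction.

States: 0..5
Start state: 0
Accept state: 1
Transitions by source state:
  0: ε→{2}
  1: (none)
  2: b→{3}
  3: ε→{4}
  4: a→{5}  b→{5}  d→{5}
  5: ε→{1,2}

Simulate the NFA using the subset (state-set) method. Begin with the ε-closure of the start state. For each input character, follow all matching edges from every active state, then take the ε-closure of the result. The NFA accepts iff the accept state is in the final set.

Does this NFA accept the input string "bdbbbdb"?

S₀ = ε-closure({0}) = {0,2}
'b' @ 1: {3,4}
'd' @ 2: {1,2,5}  (accept∈set)
'b' @ 3: {3,4}
'b' @ 4: {1,2,5}  (accept∈set)
'b' @ 5: {3,4}
'd' @ 6: {1,2,5}  (accept∈set)
'b' @ 7: {3,4}
end set {3,4} — state 1 not in

Answer: REJECT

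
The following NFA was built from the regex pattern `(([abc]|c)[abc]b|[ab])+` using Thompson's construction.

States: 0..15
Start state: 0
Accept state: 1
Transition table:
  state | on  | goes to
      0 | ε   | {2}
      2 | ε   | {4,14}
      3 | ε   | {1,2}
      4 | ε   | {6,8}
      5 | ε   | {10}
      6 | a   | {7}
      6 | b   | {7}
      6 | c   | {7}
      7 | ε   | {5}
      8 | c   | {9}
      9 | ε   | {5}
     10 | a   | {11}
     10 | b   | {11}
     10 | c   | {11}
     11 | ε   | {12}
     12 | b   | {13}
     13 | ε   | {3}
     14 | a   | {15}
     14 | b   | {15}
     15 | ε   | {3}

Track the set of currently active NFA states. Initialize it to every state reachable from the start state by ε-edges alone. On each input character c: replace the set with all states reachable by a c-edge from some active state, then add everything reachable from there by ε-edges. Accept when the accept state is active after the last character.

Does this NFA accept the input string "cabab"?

Answer: ACCEPT

Steps:
initial (ε-close {0}): {0,2,4,6,8,14}
'c' @ 1: {5,7,9,10}
'a' @ 2: {11,12}
'b' @ 3: {1,2,3,4,6,8,13,14}  [accepting]
'a' @ 4: {1,2,3,4,5,6,7,8,10,14,15}  [accepting]
'b' @ 5: {1,2,3,4,5,6,7,8,10,11,12,14,15}  [accepting]
final: {1,2,3,4,5,6,7,8,10,11,12,14,15}; accept 1 in set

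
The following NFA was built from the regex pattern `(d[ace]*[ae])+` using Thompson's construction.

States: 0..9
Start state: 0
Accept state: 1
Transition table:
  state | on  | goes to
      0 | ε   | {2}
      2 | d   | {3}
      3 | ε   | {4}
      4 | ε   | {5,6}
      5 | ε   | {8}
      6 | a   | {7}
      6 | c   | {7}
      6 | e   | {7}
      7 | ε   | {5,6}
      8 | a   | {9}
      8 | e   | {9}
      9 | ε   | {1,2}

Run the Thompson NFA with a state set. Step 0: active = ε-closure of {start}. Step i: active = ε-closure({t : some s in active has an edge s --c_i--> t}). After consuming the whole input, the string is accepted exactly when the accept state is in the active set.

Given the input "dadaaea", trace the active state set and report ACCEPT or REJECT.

initial (ε-close {0}): {0,2}
'd' @ 1: {3,4,5,6,8}
'a' @ 2: {1,2,5,6,7,8,9}  [accepting]
'd' @ 3: {3,4,5,6,8}
'a' @ 4: {1,2,5,6,7,8,9}  [accepting]
'a' @ 5: {1,2,5,6,7,8,9}  [accepting]
'e' @ 6: {1,2,5,6,7,8,9}  [accepting]
'a' @ 7: {1,2,5,6,7,8,9}  [accepting]
final: {1,2,5,6,7,8,9}; accept 1 in set

Answer: ACCEPT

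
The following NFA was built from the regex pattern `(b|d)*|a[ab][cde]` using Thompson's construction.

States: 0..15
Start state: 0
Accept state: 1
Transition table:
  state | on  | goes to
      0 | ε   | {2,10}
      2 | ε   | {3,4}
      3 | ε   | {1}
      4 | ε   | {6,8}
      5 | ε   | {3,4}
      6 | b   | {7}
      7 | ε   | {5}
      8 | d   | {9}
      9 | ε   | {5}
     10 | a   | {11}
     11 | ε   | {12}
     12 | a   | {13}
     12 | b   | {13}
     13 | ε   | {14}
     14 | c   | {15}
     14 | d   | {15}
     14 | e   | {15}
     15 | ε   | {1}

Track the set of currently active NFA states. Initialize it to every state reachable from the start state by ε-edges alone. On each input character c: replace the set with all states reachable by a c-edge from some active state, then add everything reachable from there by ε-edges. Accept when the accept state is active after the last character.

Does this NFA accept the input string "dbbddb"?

Answer: ACCEPT

Derivation:
S₀ = ε-closure({0}) = {0,1,2,3,4,6,8,10}
'd' @ 1: {1,3,4,5,6,8,9}  [accepting]
'b' @ 2: {1,3,4,5,6,7,8}  [accepting]
'b' @ 3: {1,3,4,5,6,7,8}  [accepting]
'd' @ 4: {1,3,4,5,6,8,9}  [accepting]
'd' @ 5: {1,3,4,5,6,8,9}  [accepting]
'b' @ 6: {1,3,4,5,6,7,8}  [accepting]
after full input: {1,3,4,5,6,7,8}  (accept=1 in)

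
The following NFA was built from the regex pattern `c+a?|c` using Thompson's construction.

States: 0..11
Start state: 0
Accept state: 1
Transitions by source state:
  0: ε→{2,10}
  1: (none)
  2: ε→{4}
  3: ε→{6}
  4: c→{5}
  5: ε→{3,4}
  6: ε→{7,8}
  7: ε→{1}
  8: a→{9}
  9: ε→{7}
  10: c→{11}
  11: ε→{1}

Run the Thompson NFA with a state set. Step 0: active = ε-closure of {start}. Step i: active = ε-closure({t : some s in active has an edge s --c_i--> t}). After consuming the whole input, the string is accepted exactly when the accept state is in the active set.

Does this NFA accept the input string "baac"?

S₀ = ε-closure({0}) = {0,2,4,10}
'b' @ 1: {}  — dead — no transitions
rest 'aac' ignored (set empty)
after full input: {}  (accept=1 not in)

Answer: REJECT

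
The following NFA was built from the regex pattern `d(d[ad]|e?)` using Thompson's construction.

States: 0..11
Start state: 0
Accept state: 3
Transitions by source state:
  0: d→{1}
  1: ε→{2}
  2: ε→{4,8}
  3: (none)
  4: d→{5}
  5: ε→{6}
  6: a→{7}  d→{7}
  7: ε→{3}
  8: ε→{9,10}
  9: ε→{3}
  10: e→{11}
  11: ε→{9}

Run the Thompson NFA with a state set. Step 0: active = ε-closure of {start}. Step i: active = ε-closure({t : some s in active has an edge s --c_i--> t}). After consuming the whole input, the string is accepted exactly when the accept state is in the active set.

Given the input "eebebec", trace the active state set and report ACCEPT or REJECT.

Answer: REJECT

Trace:
start: ε-closure({0}) = {0}
'e' @ 1: {}  — state set empty
rest 'ebebec' ignored (set empty)
final: {}; accept 3 not in set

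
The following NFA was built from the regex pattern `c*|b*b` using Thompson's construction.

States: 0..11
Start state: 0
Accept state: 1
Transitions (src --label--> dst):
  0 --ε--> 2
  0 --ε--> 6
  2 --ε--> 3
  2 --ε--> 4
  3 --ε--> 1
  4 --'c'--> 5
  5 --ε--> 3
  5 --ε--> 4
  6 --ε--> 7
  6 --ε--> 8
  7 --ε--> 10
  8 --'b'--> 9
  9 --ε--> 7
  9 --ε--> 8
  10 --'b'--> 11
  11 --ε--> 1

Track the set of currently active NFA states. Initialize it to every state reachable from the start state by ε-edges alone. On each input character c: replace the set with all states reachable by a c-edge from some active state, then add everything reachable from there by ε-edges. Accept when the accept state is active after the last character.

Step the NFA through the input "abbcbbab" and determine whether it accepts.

Answer: REJECT

Derivation:
S₀ = ε-closure({0}) = {0,1,2,3,4,6,7,8,10}
'a' @ 1: {}  — dead — no transitions
rest 'bbcbbab' ignored (set empty)
after full input: {}  (accept=1 not in)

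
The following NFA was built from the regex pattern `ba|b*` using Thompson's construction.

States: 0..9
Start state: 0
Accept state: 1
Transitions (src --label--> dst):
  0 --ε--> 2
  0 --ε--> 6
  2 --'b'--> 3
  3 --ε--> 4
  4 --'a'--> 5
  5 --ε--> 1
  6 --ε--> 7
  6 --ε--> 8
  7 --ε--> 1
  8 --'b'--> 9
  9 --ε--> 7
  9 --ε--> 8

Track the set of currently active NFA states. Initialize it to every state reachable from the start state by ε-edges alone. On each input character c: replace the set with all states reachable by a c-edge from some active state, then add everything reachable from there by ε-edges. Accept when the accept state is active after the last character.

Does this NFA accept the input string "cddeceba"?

Answer: REJECT

Derivation:
initial (ε-close {0}): {0,1,2,6,7,8}
'c' @ 1: {}  — state set empty
rest 'ddeceba' ignored (set empty)
final: {}; accept 1 not in set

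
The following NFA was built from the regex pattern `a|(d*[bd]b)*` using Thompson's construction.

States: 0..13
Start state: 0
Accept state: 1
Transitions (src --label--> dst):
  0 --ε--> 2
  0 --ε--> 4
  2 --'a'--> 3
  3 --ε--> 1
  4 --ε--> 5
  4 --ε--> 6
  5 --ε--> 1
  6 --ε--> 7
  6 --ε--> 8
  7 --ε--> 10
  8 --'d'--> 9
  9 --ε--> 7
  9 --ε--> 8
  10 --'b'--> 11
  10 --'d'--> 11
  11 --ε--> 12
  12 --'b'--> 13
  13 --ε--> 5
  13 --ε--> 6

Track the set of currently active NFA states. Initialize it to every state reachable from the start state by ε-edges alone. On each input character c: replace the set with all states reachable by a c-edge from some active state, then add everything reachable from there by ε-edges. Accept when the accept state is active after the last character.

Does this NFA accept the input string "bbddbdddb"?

Answer: ACCEPT

Trace:
start: ε-closure({0}) = {0,1,2,4,5,6,7,8,10}
'b' @ 1: {11,12}
'b' @ 2: {1,5,6,7,8,10,13}  (accept∈set)
'd' @ 3: {7,8,9,10,11,12}
'd' @ 4: {7,8,9,10,11,12}
'b' @ 5: {1,5,6,7,8,10,11,12,13}  (accept∈set)
'd' @ 6: {7,8,9,10,11,12}
'd' @ 7: {7,8,9,10,11,12}
'd' @ 8: {7,8,9,10,11,12}
'b' @ 9: {1,5,6,7,8,10,11,12,13}  (accept∈set)
end set {1,5,6,7,8,10,11,12,13} — state 1 in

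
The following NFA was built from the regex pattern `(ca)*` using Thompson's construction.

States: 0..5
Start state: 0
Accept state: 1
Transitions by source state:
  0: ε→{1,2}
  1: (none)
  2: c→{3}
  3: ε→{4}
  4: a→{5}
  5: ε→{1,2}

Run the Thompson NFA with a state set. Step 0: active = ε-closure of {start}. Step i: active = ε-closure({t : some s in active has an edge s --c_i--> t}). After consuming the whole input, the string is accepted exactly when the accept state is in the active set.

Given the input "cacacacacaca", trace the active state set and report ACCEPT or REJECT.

Answer: ACCEPT

Steps:
S₀ = ε-closure({0}) = {0,1,2}
'c' @ 1: {3,4}
'a' @ 2: {1,2,5}  (accept∈set)
'c' @ 3: {3,4}
'a' @ 4: {1,2,5}  (accept∈set)
'c' @ 5: {3,4}
'a' @ 6: {1,2,5}  (accept∈set)
'c' @ 7: {3,4}
'a' @ 8: {1,2,5}  (accept∈set)
'c' @ 9: {3,4}
'a' @ 10: {1,2,5}  (accept∈set)
'c' @ 11: {3,4}
'a' @ 12: {1,2,5}  (accept∈set)
final: {1,2,5}; accept 1 in set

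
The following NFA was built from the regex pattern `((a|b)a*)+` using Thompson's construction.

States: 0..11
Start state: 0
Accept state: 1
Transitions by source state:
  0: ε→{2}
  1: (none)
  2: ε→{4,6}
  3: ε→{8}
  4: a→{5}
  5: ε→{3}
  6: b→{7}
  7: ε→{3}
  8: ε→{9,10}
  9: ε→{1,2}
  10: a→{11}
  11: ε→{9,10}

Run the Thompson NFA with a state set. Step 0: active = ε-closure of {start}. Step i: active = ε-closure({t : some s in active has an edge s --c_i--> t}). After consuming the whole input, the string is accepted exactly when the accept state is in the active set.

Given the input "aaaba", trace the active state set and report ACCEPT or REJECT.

Answer: ACCEPT

Derivation:
start: ε-closure({0}) = {0,2,4,6}
'a' @ 1: {1,2,3,4,5,6,8,9,10}  (accept∈set)
'a' @ 2: {1,2,3,4,5,6,8,9,10,11}  (accept∈set)
'a' @ 3: {1,2,3,4,5,6,8,9,10,11}  (accept∈set)
'b' @ 4: {1,2,3,4,6,7,8,9,10}  (accept∈set)
'a' @ 5: {1,2,3,4,5,6,8,9,10,11}  (accept∈set)
final: {1,2,3,4,5,6,8,9,10,11}; accept 1 in set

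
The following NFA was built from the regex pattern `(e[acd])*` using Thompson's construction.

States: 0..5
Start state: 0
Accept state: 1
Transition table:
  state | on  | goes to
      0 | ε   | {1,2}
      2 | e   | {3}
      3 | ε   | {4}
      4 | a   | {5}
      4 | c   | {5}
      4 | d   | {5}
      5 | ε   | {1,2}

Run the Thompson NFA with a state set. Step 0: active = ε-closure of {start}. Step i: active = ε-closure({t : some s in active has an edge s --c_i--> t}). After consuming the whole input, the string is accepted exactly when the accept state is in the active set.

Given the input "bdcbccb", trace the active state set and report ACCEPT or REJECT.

Answer: REJECT

Derivation:
initial (ε-close {0}): {0,1,2}
'b' @ 1: {}  — state set empty
rest 'dcbccb' ignored (set empty)
final: {}; accept 1 not in set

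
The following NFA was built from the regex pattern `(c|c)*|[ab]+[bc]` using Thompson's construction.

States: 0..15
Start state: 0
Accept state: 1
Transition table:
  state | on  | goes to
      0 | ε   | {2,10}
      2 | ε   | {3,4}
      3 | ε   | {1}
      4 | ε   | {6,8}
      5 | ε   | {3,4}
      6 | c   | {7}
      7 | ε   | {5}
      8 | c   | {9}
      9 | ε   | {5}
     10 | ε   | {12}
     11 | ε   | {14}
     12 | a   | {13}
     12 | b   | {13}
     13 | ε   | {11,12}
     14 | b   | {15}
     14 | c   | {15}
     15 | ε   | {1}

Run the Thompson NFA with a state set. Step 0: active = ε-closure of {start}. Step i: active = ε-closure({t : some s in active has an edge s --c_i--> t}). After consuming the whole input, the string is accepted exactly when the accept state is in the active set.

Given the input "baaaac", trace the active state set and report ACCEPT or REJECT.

Answer: ACCEPT

Derivation:
start: ε-closure({0}) = {0,1,2,3,4,6,8,10,12}
'b' @ 1: {11,12,13,14}
'a' @ 2: {11,12,13,14}
'a' @ 3: {11,12,13,14}
'a' @ 4: {11,12,13,14}
'a' @ 5: {11,12,13,14}
'c' @ 6: {1,15}  [accepting]
end set {1,15} — state 1 in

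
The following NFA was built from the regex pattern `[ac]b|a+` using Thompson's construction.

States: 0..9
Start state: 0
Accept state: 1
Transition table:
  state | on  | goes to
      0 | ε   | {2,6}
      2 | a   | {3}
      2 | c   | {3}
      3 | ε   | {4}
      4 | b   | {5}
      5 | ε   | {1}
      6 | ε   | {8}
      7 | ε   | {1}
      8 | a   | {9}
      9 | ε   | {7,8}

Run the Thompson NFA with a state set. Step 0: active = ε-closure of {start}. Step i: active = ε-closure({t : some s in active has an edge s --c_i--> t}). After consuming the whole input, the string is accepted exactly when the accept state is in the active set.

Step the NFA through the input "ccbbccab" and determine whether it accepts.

Answer: REJECT

Trace:
start: ε-closure({0}) = {0,2,6,8}
'c' @ 1: {3,4}
'c' @ 2: {}  — dead — no transitions
rest 'bbccab' ignored (set empty)
final: {}; accept 1 not in set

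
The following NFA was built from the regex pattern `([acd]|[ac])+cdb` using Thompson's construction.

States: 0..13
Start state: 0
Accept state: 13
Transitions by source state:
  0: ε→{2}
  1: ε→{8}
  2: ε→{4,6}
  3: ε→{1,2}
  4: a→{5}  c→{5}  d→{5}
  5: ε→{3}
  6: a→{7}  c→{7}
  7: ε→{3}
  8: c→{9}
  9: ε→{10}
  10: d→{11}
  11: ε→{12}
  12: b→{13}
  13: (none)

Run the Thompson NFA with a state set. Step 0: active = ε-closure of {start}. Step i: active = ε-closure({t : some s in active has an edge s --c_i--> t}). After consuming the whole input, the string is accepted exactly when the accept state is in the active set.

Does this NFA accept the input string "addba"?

S₀ = ε-closure({0}) = {0,2,4,6}
'a' @ 1: {1,2,3,4,5,6,7,8}
'd' @ 2: {1,2,3,4,5,6,8}
'd' @ 3: {1,2,3,4,5,6,8}
'b' @ 4: {}  — no active states
rest 'a' ignored (set empty)
final: {}; accept 13 not in set

Answer: REJECT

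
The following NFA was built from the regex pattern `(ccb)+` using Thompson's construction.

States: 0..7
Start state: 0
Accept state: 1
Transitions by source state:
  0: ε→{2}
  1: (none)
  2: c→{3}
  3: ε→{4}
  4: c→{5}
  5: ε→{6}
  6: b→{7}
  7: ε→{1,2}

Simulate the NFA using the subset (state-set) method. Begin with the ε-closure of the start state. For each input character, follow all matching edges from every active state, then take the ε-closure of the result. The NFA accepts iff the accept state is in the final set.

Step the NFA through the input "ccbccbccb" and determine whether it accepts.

initial (ε-close {0}): {0,2}
'c' @ 1: {3,4}
'c' @ 2: {5,6}
'b' @ 3: {1,2,7}  ✓accept
'c' @ 4: {3,4}
'c' @ 5: {5,6}
'b' @ 6: {1,2,7}  ✓accept
'c' @ 7: {3,4}
'c' @ 8: {5,6}
'b' @ 9: {1,2,7}  ✓accept
after full input: {1,2,7}  (accept=1 in)

Answer: ACCEPT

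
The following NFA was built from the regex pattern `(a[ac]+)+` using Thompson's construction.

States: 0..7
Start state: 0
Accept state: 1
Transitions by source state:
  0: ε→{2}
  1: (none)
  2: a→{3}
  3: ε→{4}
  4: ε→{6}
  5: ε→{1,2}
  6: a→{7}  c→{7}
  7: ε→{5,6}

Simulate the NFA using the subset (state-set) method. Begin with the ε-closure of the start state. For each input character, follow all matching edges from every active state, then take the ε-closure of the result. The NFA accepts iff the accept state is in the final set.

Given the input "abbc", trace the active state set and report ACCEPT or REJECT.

Answer: REJECT

Derivation:
initial (ε-close {0}): {0,2}
'a' @ 1: {3,4,6}
'b' @ 2: {}  — state set empty
rest 'bc' ignored (set empty)
after full input: {}  (accept=1 not in)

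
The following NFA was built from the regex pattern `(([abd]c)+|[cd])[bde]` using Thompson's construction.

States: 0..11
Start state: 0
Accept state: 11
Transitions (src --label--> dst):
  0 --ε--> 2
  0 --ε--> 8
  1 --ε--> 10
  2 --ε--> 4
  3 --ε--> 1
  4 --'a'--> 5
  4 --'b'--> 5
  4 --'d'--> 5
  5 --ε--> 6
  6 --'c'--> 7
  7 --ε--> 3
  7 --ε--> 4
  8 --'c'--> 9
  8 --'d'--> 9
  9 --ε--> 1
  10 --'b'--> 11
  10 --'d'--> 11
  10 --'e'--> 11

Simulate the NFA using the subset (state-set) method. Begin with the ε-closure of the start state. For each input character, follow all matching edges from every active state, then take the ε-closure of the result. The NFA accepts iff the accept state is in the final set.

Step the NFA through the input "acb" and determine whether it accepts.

initial (ε-close {0}): {0,2,4,8}
'a' @ 1: {5,6}
'c' @ 2: {1,3,4,7,10}
'b' @ 3: {5,6,11}  ✓accept
final: {5,6,11}; accept 11 in set

Answer: ACCEPT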